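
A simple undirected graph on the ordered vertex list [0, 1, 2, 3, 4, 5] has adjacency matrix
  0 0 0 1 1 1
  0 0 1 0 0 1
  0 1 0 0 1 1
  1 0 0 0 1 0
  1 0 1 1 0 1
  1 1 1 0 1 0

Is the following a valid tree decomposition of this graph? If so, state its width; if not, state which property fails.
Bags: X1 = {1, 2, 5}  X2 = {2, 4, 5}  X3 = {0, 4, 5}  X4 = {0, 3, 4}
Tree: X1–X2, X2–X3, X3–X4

Every vertex of G appears in some bag (union = {0, 1, 2, 3, 4, 5}); every edge is covered by a bag; and for each vertex v the set of bags containing v is connected in the bag tree. The decomposition is therefore valid. The largest bag has 3 vertices, so the width is 2.

Yes; width 2.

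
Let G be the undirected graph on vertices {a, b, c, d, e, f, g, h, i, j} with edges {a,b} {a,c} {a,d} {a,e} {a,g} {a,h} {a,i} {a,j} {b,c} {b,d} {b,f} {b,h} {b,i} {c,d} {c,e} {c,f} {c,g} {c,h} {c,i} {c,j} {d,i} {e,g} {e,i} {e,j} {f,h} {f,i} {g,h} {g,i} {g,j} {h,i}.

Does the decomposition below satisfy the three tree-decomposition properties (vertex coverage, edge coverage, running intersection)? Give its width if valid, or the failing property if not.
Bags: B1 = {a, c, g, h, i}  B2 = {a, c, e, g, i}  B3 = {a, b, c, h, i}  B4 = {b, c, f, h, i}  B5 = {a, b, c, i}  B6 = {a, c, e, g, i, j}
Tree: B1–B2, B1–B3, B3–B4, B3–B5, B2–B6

A tree decomposition must satisfy three properties: every vertex lies in some bag; for every edge, both endpoints lie together in some bag; and for every vertex, the bags containing it form a connected subtree. Here vertex d appears in no bag, so the decomposition is invalid.

No — vertex d appears in no bag.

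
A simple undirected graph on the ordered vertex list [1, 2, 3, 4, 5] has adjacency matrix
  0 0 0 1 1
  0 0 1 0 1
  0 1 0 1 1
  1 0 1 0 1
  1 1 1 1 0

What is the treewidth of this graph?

A width-2 tree decomposition is:
Bags: B1 = {2, 3, 5}  B2 = {3, 4, 5}  B3 = {1, 4, 5}
Tree: B1–B2, B2–B3
Each bag holds 3 vertices, so the decomposition has width 2, which upper-bounds the treewidth. Conversely, {1, 4, 5} is a clique of size 3, and the vertices of any clique must share a bag in every tree decomposition; so some bag has ≥ 3 vertices and tw(G) ≥ 2. Hence tw(G) = 2 exactly.

2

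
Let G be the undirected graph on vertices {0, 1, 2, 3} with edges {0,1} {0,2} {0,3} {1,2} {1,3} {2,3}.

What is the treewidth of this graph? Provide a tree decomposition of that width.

A single bag containing all 4 vertices is trivially a valid decomposition of width 3. On the other hand G contains the 4-clique {0, 1, 2, 3}. A clique must lie in a single bag of any decomposition, so no decomposition can have width below 3. Therefore the treewidth is 3.

Treewidth 3.
One optimal decomposition is:
Bags: B1 = {0, 1, 2, 3}
Tree: (single bag)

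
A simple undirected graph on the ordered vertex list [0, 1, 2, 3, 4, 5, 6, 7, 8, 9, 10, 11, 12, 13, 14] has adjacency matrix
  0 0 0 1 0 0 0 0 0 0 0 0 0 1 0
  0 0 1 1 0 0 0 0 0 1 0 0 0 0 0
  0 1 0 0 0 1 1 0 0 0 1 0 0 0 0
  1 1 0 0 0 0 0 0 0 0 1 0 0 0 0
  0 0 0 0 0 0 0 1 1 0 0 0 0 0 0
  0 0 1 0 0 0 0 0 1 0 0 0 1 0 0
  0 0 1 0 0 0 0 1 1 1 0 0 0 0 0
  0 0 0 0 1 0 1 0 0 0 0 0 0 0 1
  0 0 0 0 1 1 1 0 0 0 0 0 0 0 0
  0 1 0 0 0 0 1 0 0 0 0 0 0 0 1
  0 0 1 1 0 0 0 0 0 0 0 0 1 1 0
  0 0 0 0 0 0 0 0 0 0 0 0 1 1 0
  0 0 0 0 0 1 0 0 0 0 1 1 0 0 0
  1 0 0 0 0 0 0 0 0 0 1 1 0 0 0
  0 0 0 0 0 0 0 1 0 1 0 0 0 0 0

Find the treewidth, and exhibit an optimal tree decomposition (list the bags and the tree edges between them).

Treewidth 3.
Bags: B1 = {0, 3, 11, 13}  B2 = {3, 10, 11, 13}  B3 = {3, 10, 11, 12}  B4 = {1, 3, 10, 12}  B5 = {1, 2, 10, 12}  B6 = {1, 2, 5, 12}  B7 = {1, 2, 5, 9}  B8 = {2, 5, 6, 9}  B9 = {5, 6, 8, 9}  B10 = {6, 8, 9, 14}  B11 = {6, 7, 8, 14}  B12 = {4, 7, 8, 14}
Tree: B1–B2, B2–B3, B3–B4, B4–B5, B5–B6, B6–B7, B7–B8, B8–B9, B9–B10, B10–B11, B11–B12

The largest bag has 4 vertices, giving width 3; this decomposition certifies tw(G) ≤ 3. For the lower bound: the 4 vertex sets {0,11,13}, {3}, {10}, {1,2,5,12} are disjoint, each induces a connected subgraph, and every pair is joined by at least one edge of G. Contracting each set to a single vertex therefore yields K_{4} as a minor, and since treewidth is minor-monotone, tw(G) ≥ tw(K_{4}) = 3. Hence tw(G) = 3 exactly.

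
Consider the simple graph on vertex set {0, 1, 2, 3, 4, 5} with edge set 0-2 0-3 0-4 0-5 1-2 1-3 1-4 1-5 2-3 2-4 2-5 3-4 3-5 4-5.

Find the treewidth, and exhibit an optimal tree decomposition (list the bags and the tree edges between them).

Treewidth 4.
One optimal decomposition is:
Bags: B1 = {1, 2, 3, 4, 5}  B2 = {0, 2, 3, 4, 5}
Tree: B1–B2

Every bag has size at most 5, so the width is 5 − 1 = 4 and tw(G) ≤ 4. Conversely, {0, 2, 3, 4, 5} is a clique of size 5, and the vertices of any clique must share a bag in every tree decomposition; so some bag has ≥ 5 vertices and tw(G) ≥ 4. Combining the bounds, tw(G) = 4.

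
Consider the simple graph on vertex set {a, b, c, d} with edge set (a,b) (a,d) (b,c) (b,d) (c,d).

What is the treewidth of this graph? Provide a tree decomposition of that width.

Each bag holds 3 vertices, so the decomposition has width 2, which upper-bounds the treewidth. On the other hand G contains the 3-clique {b, c, d}. A clique must lie in a single bag of any decomposition, so no decomposition can have width below 2. Combining the bounds, tw(G) = 2.

Treewidth 2.
Bags: B1 = {a, b, d}  B2 = {b, c, d}
Tree: B1–B2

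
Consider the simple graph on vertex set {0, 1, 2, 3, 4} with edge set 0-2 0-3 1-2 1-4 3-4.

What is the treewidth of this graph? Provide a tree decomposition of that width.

Treewidth 2.
One such decomposition:
Bags: B1 = {0, 3, 4}  B2 = {0, 1, 4}  B3 = {0, 1, 2}
Tree: B1–B2, B2–B3

Every bag has size at most 3, so the width is 3 − 1 = 2 and tw(G) ≤ 2. Since 0–3–4–1–2–0 is a cycle in G, G is not acyclic. Forests are exactly the graphs of treewidth ≤ 1, so tw(G) ≥ 2. Combining the bounds, tw(G) = 2.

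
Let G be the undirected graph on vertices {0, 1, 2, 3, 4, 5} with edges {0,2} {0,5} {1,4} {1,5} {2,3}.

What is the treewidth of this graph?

1

A width-1 tree decomposition is:
Bags: B1 = {2, 3}  B2 = {0, 2}  B3 = {0, 5}  B4 = {1, 5}  B5 = {1, 4}
Tree: B1–B2, B2–B3, B3–B4, B4–B5
The largest bag has 2 vertices, giving width 1; this decomposition certifies tw(G) ≤ 1. G has an edge, so its treewidth is at least 1. Hence tw(G) = 1 exactly.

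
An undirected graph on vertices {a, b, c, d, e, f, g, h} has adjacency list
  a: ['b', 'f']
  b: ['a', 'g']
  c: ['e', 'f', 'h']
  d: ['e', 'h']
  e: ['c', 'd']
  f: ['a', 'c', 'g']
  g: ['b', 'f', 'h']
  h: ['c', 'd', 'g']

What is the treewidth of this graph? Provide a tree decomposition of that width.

Treewidth 2.
Bags: B1 = {d, e, h}  B2 = {c, e, h}  B3 = {c, g, h}  B4 = {c, f, g}  B5 = {b, f, g}  B6 = {a, b, f}
Tree: B1–B2, B2–B3, B3–B4, B4–B5, B5–B6

Each bag holds 3 vertices, so the decomposition has width 2, which upper-bounds the treewidth. For the lower bound, G contains the cycle d–e–c–h–d, so G is not a forest; only forests have treewidth ≤ 1, hence tw(G) ≥ 2. Hence tw(G) = 2 exactly.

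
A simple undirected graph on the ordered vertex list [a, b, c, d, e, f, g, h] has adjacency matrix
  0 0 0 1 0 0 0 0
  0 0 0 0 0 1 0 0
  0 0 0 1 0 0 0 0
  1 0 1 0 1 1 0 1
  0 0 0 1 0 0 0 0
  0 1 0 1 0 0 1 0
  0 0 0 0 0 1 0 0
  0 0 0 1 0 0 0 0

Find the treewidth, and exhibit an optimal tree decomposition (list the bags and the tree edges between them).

Treewidth 1.
One such decomposition:
Bags: B1 = {d, f}  B2 = {c, d}  B3 = {b, f}  B4 = {f, g}  B5 = {d, e}  B6 = {a, d}  B7 = {d, h}
Tree: B1–B2, B1–B3, B3–B4, B1–B5, B5–B6, B6–B7

Each bag holds 2 vertices, so the decomposition has width 1, which upper-bounds the treewidth. Since G has at least one edge (e.g. f–d), it is not an edgeless graph, so tw(G) ≥ 1. Hence tw(G) = 1 exactly.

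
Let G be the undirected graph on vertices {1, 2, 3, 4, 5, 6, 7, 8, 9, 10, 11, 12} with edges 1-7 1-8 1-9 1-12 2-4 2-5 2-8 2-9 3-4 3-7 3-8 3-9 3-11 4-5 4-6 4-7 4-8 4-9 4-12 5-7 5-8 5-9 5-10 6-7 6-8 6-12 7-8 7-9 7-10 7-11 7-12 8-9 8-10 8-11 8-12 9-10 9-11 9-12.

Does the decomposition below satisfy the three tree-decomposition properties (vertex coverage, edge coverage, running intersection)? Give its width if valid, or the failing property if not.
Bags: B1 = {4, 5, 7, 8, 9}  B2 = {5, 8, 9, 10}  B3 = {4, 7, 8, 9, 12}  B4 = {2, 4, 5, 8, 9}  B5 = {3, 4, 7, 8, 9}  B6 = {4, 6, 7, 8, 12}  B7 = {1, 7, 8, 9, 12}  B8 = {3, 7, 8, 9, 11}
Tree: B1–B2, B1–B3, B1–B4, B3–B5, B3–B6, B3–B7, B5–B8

A tree decomposition must satisfy three properties: every vertex lies in some bag; for every edge, both endpoints lie together in some bag; and for every vertex, the bags containing it form a connected subtree. Here edge (7,10) lies in no bag, so the decomposition is invalid.

No — edge (7,10) lies in no bag.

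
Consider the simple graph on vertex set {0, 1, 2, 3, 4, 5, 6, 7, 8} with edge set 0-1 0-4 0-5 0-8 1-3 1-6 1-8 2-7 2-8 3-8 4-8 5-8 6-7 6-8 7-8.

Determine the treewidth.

A width-2 tree decomposition is:
Bags: B1 = {1, 3, 8}  B2 = {0, 1, 8}  B3 = {1, 6, 8}  B4 = {0, 5, 8}  B5 = {6, 7, 8}  B6 = {2, 7, 8}  B7 = {0, 4, 8}
Tree: B1–B2, B1–B3, B2–B4, B3–B5, B5–B6, B2–B7
The largest bag has 3 vertices, giving width 2; this decomposition certifies tw(G) ≤ 2. For the lower bound, the 3 vertices {0, 1, 8} are pairwise adjacent, and any tree decomposition puts a clique entirely inside one bag — forcing width ≥ 2. Therefore the treewidth is 2.

2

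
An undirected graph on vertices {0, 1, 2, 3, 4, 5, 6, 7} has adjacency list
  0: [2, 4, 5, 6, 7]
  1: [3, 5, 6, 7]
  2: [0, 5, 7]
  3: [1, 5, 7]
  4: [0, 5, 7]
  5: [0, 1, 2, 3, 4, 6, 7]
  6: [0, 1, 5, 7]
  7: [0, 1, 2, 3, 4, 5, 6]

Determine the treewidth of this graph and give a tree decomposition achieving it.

Treewidth 3.
One such decomposition:
Bags: B1 = {0, 5, 6, 7}  B2 = {1, 5, 6, 7}  B3 = {0, 2, 5, 7}  B4 = {0, 4, 5, 7}  B5 = {1, 3, 5, 7}
Tree: B1–B2, B1–B3, B3–B4, B2–B5

Each bag holds 4 vertices, so the decomposition has width 3, which upper-bounds the treewidth. For the lower bound, the 4 vertices {0, 2, 5, 7} are pairwise adjacent, and any tree decomposition puts a clique entirely inside one bag — forcing width ≥ 3. Hence tw(G) = 3 exactly.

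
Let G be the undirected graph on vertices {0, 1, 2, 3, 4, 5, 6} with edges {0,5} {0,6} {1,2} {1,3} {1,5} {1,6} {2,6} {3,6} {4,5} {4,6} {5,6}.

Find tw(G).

2

A width-2 tree decomposition is:
Bags: B1 = {1, 5, 6}  B2 = {0, 5, 6}  B3 = {1, 3, 6}  B4 = {1, 2, 6}  B5 = {4, 5, 6}
Tree: B1–B2, B1–B3, B3–B4, B2–B5
The largest bag has 3 vertices, giving width 2; this decomposition certifies tw(G) ≤ 2. Conversely, {0, 5, 6} is a clique of size 3, and the vertices of any clique must share a bag in every tree decomposition; so some bag has ≥ 3 vertices and tw(G) ≥ 2. The upper and lower bounds meet at 2, so that is the treewidth.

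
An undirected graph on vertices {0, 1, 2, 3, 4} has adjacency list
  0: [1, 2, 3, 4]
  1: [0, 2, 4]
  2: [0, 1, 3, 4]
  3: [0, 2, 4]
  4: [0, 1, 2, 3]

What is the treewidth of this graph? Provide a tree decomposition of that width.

Treewidth 3.
Bags: B1 = {0, 2, 3, 4}  B2 = {0, 1, 2, 4}
Tree: B1–B2

Every bag has size at most 4, so the width is 4 − 1 = 3 and tw(G) ≤ 3. Conversely, {0, 1, 2, 4} is a clique of size 4, and the vertices of any clique must share a bag in every tree decomposition; so some bag has ≥ 4 vertices and tw(G) ≥ 3. Combining the bounds, tw(G) = 3.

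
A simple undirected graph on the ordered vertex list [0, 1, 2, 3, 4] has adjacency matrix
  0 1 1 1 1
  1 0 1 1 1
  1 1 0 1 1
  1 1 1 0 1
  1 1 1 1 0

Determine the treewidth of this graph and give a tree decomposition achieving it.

Treewidth 4.
One such decomposition:
Bags: B1 = {0, 1, 2, 3, 4}
Tree: (single bag)

A single bag containing all 5 vertices is trivially a valid decomposition of width 4. Conversely, {0, 1, 2, 3, 4} is a clique of size 5, and the vertices of any clique must share a bag in every tree decomposition; so some bag has ≥ 5 vertices and tw(G) ≥ 4. Combining the bounds, tw(G) = 4.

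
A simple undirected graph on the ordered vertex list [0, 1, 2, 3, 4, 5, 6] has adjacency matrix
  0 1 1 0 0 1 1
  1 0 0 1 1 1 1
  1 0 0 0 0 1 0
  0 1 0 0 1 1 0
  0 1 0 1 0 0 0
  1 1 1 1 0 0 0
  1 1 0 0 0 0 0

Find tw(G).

2

A width-2 tree decomposition is:
Bags: B1 = {0, 1, 5}  B2 = {0, 1, 6}  B3 = {1, 3, 5}  B4 = {1, 3, 4}  B5 = {0, 2, 5}
Tree: B1–B2, B1–B3, B3–B4, B1–B5
Every bag has size at most 3, so the width is 3 − 1 = 2 and tw(G) ≤ 2. For the lower bound, the 3 vertices {0, 1, 5} are pairwise adjacent, and any tree decomposition puts a clique entirely inside one bag — forcing width ≥ 2. Therefore the treewidth is 2.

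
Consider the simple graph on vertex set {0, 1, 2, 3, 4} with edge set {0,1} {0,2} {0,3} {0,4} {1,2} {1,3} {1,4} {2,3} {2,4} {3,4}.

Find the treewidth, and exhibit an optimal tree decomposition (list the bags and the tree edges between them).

Treewidth 4.
One optimal decomposition is:
Bags: B1 = {0, 1, 2, 3, 4}
Tree: (single bag)

With just one bag of size 5, the width is 5 − 1 = 4, so tw(G) ≤ 4. Conversely, {0, 1, 2, 3, 4} is a clique of size 5, and the vertices of any clique must share a bag in every tree decomposition; so some bag has ≥ 5 vertices and tw(G) ≥ 4. Therefore the treewidth is 4.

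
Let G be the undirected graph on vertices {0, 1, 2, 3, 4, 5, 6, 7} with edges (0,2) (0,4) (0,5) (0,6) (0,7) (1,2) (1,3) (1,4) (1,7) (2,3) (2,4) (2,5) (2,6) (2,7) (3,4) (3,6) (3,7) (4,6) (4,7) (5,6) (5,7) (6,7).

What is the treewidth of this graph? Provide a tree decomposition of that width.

Each bag holds 5 vertices, so the decomposition has width 4, which upper-bounds the treewidth. On the other hand G contains the 5-clique {0, 2, 4, 6, 7}. A clique must lie in a single bag of any decomposition, so no decomposition can have width below 4. The upper and lower bounds meet at 4, so that is the treewidth.

Treewidth 4.
Bags: B1 = {2, 3, 4, 6, 7}  B2 = {1, 2, 3, 4, 7}  B3 = {0, 2, 4, 6, 7}  B4 = {0, 2, 5, 6, 7}
Tree: B1–B2, B1–B3, B3–B4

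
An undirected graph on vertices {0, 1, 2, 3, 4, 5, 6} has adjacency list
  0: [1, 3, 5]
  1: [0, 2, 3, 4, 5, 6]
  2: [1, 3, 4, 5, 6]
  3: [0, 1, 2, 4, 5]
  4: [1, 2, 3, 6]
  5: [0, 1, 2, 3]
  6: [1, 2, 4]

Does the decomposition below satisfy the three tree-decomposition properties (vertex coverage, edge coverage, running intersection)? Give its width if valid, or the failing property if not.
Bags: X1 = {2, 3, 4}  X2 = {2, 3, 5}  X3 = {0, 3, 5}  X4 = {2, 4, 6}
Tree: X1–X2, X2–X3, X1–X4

No — vertex 1 appears in no bag.

A tree decomposition must satisfy three properties: every vertex lies in some bag; for every edge, both endpoints lie together in some bag; and for every vertex, the bags containing it form a connected subtree. Here vertex 1 appears in no bag, so the decomposition is invalid.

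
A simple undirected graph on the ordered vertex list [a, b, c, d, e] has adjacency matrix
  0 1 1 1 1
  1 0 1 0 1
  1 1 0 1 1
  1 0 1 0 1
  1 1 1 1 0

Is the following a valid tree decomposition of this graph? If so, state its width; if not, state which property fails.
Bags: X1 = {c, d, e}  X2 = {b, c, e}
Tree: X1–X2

No — vertex a appears in no bag.

A tree decomposition must satisfy three properties: every vertex lies in some bag; for every edge, both endpoints lie together in some bag; and for every vertex, the bags containing it form a connected subtree. Here vertex a appears in no bag, so the decomposition is invalid.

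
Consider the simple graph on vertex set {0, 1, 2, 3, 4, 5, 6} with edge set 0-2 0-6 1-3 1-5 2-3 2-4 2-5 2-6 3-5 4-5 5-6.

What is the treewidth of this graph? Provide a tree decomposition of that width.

Treewidth 2.
One such decomposition:
Bags: B1 = {2, 3, 5}  B2 = {2, 5, 6}  B3 = {0, 2, 6}  B4 = {2, 4, 5}  B5 = {1, 3, 5}
Tree: B1–B2, B2–B3, B2–B4, B1–B5

Each bag holds 3 vertices, so the decomposition has width 2, which upper-bounds the treewidth. On the other hand G contains the 3-clique {1, 3, 5}. A clique must lie in a single bag of any decomposition, so no decomposition can have width below 2. The upper and lower bounds meet at 2, so that is the treewidth.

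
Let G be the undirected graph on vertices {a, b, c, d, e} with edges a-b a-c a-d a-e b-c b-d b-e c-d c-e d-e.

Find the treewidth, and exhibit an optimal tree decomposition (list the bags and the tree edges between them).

A single bag containing all 5 vertices is trivially a valid decomposition of width 4. Conversely, {a, b, c, d, e} is a clique of size 5, and the vertices of any clique must share a bag in every tree decomposition; so some bag has ≥ 5 vertices and tw(G) ≥ 4. The upper and lower bounds meet at 4, so that is the treewidth.

Treewidth 4.
Bags: B1 = {a, b, c, d, e}
Tree: (single bag)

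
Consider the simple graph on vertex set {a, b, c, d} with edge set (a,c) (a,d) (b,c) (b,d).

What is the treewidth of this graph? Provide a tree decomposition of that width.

Treewidth 2.
One optimal decomposition is:
Bags: B1 = {a, b, d}  B2 = {a, b, c}
Tree: B1–B2

Every bag has size at most 3, so the width is 3 − 1 = 2 and tw(G) ≤ 2. The edges a–d–b–c–a form a cycle, so G is not a tree and its treewidth is at least 2. Therefore the treewidth is 2.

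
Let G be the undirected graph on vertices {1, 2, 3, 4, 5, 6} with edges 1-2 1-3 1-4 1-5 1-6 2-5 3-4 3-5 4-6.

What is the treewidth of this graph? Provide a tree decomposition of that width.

Treewidth 2.
One such decomposition:
Bags: B1 = {1, 3, 5}  B2 = {1, 3, 4}  B3 = {1, 4, 6}  B4 = {1, 2, 5}
Tree: B1–B2, B2–B3, B1–B4

Every bag has size at most 3, so the width is 3 − 1 = 2 and tw(G) ≤ 2. For the lower bound, the 3 vertices {1, 2, 5} are pairwise adjacent, and any tree decomposition puts a clique entirely inside one bag — forcing width ≥ 2. Hence tw(G) = 2 exactly.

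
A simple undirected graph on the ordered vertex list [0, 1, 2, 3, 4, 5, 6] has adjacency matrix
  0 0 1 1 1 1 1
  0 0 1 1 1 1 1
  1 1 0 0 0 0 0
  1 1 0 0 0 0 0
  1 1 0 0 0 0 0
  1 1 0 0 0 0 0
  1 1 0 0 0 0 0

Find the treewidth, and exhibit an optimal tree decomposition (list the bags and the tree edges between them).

Treewidth 2.
One optimal decomposition is:
Bags: B1 = {0, 1, 5}  B2 = {0, 1, 4}  B3 = {0, 1, 3}  B4 = {0, 1, 6}  B5 = {0, 1, 2}
Tree: B1–B2, B2–B3, B3–B4, B4–B5

Each bag holds 3 vertices, so the decomposition has width 2, which upper-bounds the treewidth. The edges 1–5–0–4–1 form a cycle, so G is not a tree and its treewidth is at least 2. Hence tw(G) = 2 exactly.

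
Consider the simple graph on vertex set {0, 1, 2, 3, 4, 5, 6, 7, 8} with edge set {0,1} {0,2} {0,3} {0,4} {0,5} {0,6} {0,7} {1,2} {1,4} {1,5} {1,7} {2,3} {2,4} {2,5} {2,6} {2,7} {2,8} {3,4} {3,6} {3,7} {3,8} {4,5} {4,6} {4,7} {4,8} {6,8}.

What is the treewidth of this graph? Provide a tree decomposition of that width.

Treewidth 4.
One such decomposition:
Bags: B1 = {0, 2, 3, 4, 6}  B2 = {0, 2, 3, 4, 7}  B3 = {0, 1, 2, 4, 7}  B4 = {0, 1, 2, 4, 5}  B5 = {2, 3, 4, 6, 8}
Tree: B1–B2, B2–B3, B3–B4, B1–B5

Each bag holds 5 vertices, so the decomposition has width 4, which upper-bounds the treewidth. Conversely, {0, 1, 2, 4, 5} is a clique of size 5, and the vertices of any clique must share a bag in every tree decomposition; so some bag has ≥ 5 vertices and tw(G) ≥ 4. The upper and lower bounds meet at 4, so that is the treewidth.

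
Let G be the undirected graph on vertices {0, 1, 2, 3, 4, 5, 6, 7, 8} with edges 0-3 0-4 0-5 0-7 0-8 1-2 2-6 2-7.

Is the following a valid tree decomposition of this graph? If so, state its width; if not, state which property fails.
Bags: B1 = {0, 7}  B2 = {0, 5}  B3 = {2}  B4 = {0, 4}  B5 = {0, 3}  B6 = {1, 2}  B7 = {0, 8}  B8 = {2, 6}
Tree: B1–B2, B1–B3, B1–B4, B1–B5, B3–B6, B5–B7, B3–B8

No — edge (7,2) lies in no bag.

A tree decomposition must satisfy three properties: every vertex lies in some bag; for every edge, both endpoints lie together in some bag; and for every vertex, the bags containing it form a connected subtree. Here edge (7,2) lies in no bag, so the decomposition is invalid.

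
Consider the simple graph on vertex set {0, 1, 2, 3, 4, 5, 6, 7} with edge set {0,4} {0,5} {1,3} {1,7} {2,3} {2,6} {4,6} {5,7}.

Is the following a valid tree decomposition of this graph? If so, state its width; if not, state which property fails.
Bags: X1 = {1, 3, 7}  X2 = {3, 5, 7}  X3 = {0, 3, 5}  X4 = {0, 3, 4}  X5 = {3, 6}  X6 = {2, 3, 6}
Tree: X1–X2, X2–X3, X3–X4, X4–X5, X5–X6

No — edge (4,6) lies in no bag.

A tree decomposition must satisfy three properties: every vertex lies in some bag; for every edge, both endpoints lie together in some bag; and for every vertex, the bags containing it form a connected subtree. Here edge (4,6) lies in no bag, so the decomposition is invalid.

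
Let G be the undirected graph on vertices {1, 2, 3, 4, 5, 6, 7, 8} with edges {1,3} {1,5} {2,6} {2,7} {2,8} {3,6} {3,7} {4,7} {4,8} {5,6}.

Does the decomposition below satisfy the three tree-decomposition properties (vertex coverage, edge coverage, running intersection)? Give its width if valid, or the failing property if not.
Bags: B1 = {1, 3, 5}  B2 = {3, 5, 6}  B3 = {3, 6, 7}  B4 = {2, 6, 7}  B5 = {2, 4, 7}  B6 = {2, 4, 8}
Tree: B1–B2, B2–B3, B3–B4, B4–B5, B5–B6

Yes; width 2.

Every vertex of G appears in some bag (union = {1, 2, 3, 4, 5, 6, 7, 8}); every edge is covered by a bag; and for each vertex v the set of bags containing v is connected in the bag tree. The decomposition is therefore valid. The largest bag has 3 vertices, so the width is 2.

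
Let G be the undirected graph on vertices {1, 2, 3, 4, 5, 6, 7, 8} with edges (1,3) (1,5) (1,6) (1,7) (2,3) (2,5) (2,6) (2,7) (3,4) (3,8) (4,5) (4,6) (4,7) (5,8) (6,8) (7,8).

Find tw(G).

4

A width-4 tree decomposition is:
Bags: B1 = {3, 4, 5, 6, 7}  B2 = {2, 3, 5, 6, 7}  B3 = {1, 3, 5, 6, 7}  B4 = {3, 5, 6, 7, 8}
Tree: B1–B2, B2–B3, B3–B4
Each bag holds 5 vertices, so the decomposition has width 4, which upper-bounds the treewidth. For the lower bound: the 5 vertex sets {4,5}, {2,7}, {1,6}, {3}, {8} are disjoint, each induces a connected subgraph, and every pair is joined by at least one edge of G. Contracting each set to a single vertex therefore yields K_{5} as a minor, and since treewidth is minor-monotone, tw(G) ≥ tw(K_{5}) = 4. Therefore the treewidth is 4.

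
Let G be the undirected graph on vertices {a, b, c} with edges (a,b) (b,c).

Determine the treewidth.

1

A width-1 tree decomposition is:
Bags: B1 = {b, c}  B2 = {a, b}
Tree: B1–B2
Every bag has size at most 2, so the width is 2 − 1 = 1 and tw(G) ≤ 1. Since G has at least one edge (e.g. c–b), it is not an edgeless graph, so tw(G) ≥ 1. Hence tw(G) = 1 exactly.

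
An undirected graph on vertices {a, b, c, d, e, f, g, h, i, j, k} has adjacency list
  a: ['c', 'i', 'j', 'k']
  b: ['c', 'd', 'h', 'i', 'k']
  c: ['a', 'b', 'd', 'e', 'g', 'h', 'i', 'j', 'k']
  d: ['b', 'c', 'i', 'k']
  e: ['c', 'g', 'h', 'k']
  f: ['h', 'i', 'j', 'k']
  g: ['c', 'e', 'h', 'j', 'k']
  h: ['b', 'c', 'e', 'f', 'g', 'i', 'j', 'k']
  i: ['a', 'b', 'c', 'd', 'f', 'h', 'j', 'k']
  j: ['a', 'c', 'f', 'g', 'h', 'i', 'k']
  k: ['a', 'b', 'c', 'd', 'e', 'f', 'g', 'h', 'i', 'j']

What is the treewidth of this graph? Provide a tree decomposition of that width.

Every bag has size at most 5, so the width is 5 − 1 = 4 and tw(G) ≤ 4. On the other hand G contains the 5-clique {b, c, d, i, k}. A clique must lie in a single bag of any decomposition, so no decomposition can have width below 4. The upper and lower bounds meet at 4, so that is the treewidth.

Treewidth 4.
Bags: B1 = {c, h, i, j, k}  B2 = {c, g, h, j, k}  B3 = {a, c, i, j, k}  B4 = {f, h, i, j, k}  B5 = {c, e, g, h, k}  B6 = {b, c, h, i, k}  B7 = {b, c, d, i, k}
Tree: B1–B2, B1–B3, B1–B4, B2–B5, B1–B6, B6–B7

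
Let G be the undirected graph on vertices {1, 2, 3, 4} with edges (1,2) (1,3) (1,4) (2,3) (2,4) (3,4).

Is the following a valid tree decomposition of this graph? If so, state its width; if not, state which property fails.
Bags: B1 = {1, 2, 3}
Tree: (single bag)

No — vertex 4 appears in no bag.

A tree decomposition must satisfy three properties: every vertex lies in some bag; for every edge, both endpoints lie together in some bag; and for every vertex, the bags containing it form a connected subtree. Here vertex 4 appears in no bag, so the decomposition is invalid.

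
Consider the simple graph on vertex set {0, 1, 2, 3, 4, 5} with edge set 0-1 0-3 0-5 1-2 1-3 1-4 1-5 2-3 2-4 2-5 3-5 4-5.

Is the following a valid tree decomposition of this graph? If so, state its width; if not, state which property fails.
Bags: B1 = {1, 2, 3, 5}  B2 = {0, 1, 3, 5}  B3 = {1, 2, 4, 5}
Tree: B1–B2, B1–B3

Yes; width 3.

Checking the three conditions: (i) the bags cover all of {0, 1, 2, 3, 4, 5}; (ii) for each edge, some bag contains both endpoints; (iii) the bags containing any fixed vertex form a subtree. All hold, so the decomposition is valid with width 4 − 1 = 3.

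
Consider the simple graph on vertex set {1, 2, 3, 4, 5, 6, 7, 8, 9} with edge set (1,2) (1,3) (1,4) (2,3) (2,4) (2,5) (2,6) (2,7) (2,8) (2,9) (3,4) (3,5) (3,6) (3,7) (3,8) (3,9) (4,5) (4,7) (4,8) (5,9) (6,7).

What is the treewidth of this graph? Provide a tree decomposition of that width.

Every bag has size at most 4, so the width is 4 − 1 = 3 and tw(G) ≤ 3. Conversely, {2, 3, 5, 9} is a clique of size 4, and the vertices of any clique must share a bag in every tree decomposition; so some bag has ≥ 4 vertices and tw(G) ≥ 3. Hence tw(G) = 3 exactly.

Treewidth 3.
One such decomposition:
Bags: B1 = {2, 3, 5, 9}  B2 = {2, 3, 4, 5}  B3 = {2, 3, 4, 8}  B4 = {2, 3, 4, 7}  B5 = {1, 2, 3, 4}  B6 = {2, 3, 6, 7}
Tree: B1–B2, B2–B3, B3–B4, B4–B5, B4–B6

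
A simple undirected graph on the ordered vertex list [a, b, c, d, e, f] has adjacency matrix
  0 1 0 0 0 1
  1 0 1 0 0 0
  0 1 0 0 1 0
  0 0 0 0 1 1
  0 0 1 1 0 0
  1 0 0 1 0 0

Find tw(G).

2

A width-2 tree decomposition is:
Bags: B1 = {d, e, f}  B2 = {a, e, f}  B3 = {a, b, e}  B4 = {b, c, e}
Tree: B1–B2, B2–B3, B3–B4
Each bag holds 3 vertices, so the decomposition has width 2, which upper-bounds the treewidth. The edges e–d–f–a–b–c–e form a cycle, so G is not a tree and its treewidth is at least 2. The upper and lower bounds meet at 2, so that is the treewidth.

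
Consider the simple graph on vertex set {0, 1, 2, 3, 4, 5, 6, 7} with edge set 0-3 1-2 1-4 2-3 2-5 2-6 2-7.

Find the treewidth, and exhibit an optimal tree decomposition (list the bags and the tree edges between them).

The largest bag has 2 vertices, giving width 1; this decomposition certifies tw(G) ≤ 1. Since G has at least one edge (e.g. 1–2), it is not an edgeless graph, so tw(G) ≥ 1. Combining the bounds, tw(G) = 1.

Treewidth 1.
One optimal decomposition is:
Bags: B1 = {1, 2}  B2 = {2, 3}  B3 = {2, 6}  B4 = {2, 7}  B5 = {2, 5}  B6 = {0, 3}  B7 = {1, 4}
Tree: B1–B2, B1–B3, B1–B4, B4–B5, B2–B6, B1–B7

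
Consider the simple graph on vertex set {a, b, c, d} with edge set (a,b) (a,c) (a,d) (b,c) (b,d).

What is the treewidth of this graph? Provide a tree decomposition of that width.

Each bag holds 3 vertices, so the decomposition has width 2, which upper-bounds the treewidth. For the lower bound, the 3 vertices {a, b, d} are pairwise adjacent, and any tree decomposition puts a clique entirely inside one bag — forcing width ≥ 2. Therefore the treewidth is 2.

Treewidth 2.
Bags: B1 = {a, b, c}  B2 = {a, b, d}
Tree: B1–B2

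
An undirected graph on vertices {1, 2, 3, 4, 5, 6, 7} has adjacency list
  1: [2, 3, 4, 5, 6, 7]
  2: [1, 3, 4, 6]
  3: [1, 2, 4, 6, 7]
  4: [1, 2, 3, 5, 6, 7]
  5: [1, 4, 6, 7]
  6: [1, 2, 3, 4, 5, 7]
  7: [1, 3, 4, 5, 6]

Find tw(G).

A width-4 tree decomposition is:
Bags: B1 = {1, 3, 4, 6, 7}  B2 = {1, 2, 3, 4, 6}  B3 = {1, 4, 5, 6, 7}
Tree: B1–B2, B1–B3
The largest bag has 5 vertices, giving width 4; this decomposition certifies tw(G) ≤ 4. On the other hand G contains the 5-clique {1, 2, 3, 4, 6}. A clique must lie in a single bag of any decomposition, so no decomposition can have width below 4. Hence tw(G) = 4 exactly.

4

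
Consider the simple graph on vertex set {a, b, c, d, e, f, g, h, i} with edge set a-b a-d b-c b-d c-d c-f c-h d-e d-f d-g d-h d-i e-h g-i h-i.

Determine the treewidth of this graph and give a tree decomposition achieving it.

The largest bag has 3 vertices, giving width 2; this decomposition certifies tw(G) ≤ 2. On the other hand G contains the 3-clique {c, d, f}. A clique must lie in a single bag of any decomposition, so no decomposition can have width below 2. Combining the bounds, tw(G) = 2.

Treewidth 2.
Bags: B1 = {d, g, i}  B2 = {d, h, i}  B3 = {c, d, h}  B4 = {c, d, f}  B5 = {b, c, d}  B6 = {a, b, d}  B7 = {d, e, h}
Tree: B1–B2, B2–B3, B3–B4, B4–B5, B5–B6, B2–B7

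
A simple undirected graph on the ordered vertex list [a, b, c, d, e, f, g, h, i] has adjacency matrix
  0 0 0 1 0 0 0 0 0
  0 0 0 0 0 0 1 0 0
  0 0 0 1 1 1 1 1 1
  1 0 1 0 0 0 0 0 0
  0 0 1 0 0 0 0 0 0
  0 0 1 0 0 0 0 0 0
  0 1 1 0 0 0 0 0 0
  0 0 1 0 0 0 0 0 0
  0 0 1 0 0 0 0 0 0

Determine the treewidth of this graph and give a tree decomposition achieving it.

Treewidth 1.
One such decomposition:
Bags: B1 = {c, i}  B2 = {c, h}  B3 = {c, f}  B4 = {c, e}  B5 = {c, g}  B6 = {b, g}  B7 = {c, d}  B8 = {a, d}
Tree: B1–B2, B1–B3, B2–B4, B2–B5, B5–B6, B1–B7, B7–B8

Each bag holds 2 vertices, so the decomposition has width 1, which upper-bounds the treewidth. Any graph with an edge has treewidth ≥ 1, and G has the edge i–c. The upper and lower bounds meet at 1, so that is the treewidth.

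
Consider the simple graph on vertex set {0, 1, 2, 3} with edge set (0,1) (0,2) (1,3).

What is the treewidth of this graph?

1

A width-1 tree decomposition is:
Bags: B1 = {0, 1}  B2 = {0, 2}  B3 = {1, 3}
Tree: B1–B2, B1–B3
The largest bag has 2 vertices, giving width 1; this decomposition certifies tw(G) ≤ 1. Any graph with an edge has treewidth ≥ 1, and G has the edge 0–1. The upper and lower bounds meet at 1, so that is the treewidth.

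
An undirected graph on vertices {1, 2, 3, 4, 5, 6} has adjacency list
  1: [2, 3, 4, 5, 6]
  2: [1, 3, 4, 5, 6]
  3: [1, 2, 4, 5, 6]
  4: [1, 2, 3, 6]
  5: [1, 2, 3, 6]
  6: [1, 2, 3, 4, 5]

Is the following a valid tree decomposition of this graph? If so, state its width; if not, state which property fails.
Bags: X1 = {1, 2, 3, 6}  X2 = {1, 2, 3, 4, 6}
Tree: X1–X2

No — vertex 5 appears in no bag.

A tree decomposition must satisfy three properties: every vertex lies in some bag; for every edge, both endpoints lie together in some bag; and for every vertex, the bags containing it form a connected subtree. Here vertex 5 appears in no bag, so the decomposition is invalid.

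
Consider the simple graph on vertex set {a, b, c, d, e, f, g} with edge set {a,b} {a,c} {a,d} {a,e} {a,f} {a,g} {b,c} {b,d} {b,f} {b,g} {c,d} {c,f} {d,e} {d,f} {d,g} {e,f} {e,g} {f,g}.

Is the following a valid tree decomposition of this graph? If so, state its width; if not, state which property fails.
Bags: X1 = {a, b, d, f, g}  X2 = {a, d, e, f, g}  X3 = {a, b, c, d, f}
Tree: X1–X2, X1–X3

Every vertex of G appears in some bag (union = {a, b, c, d, e, f, g}); every edge is covered by a bag; and for each vertex v the set of bags containing v is connected in the bag tree. The decomposition is therefore valid. The largest bag has 5 vertices, so the width is 4.

Yes; width 4.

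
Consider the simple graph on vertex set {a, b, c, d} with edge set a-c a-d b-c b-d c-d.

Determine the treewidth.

A width-2 tree decomposition is:
Bags: B1 = {a, c, d}  B2 = {b, c, d}
Tree: B1–B2
The largest bag has 3 vertices, giving width 2; this decomposition certifies tw(G) ≤ 2. Conversely, {a, c, d} is a clique of size 3, and the vertices of any clique must share a bag in every tree decomposition; so some bag has ≥ 3 vertices and tw(G) ≥ 2. Therefore the treewidth is 2.

2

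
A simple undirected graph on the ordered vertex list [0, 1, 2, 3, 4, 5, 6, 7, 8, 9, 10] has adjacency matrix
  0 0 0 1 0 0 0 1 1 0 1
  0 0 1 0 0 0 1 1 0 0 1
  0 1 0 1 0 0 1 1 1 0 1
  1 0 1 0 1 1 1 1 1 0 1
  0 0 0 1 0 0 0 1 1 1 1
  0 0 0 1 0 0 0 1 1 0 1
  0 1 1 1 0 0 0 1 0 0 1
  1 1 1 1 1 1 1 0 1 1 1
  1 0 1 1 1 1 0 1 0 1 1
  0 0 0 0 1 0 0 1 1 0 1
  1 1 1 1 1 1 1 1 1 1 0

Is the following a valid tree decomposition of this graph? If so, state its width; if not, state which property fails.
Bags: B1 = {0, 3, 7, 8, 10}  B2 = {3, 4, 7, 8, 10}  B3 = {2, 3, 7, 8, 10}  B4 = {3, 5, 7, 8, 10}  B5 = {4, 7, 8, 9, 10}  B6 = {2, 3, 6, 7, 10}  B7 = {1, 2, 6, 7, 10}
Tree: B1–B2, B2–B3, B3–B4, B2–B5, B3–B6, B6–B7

Yes; width 4.

Vertex coverage: the bags together contain {0, 1, 2, 3, 4, 5, 6, 7, 8, 9, 10}, the full vertex set. Edge coverage: each edge of G has both endpoints in at least one bag. Running intersection: for every vertex, the bags containing it form a connected subtree. All three properties hold, so this is a valid tree decomposition of width max|bag| − 1 = 4, and hence tw(G) ≤ 4.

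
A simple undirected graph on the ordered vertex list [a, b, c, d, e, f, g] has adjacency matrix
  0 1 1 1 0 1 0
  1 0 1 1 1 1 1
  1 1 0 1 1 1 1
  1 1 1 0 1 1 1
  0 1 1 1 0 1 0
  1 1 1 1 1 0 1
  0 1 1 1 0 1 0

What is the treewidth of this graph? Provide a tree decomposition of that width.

Treewidth 4.
One such decomposition:
Bags: B1 = {b, c, d, e, f}  B2 = {a, b, c, d, f}  B3 = {b, c, d, f, g}
Tree: B1–B2, B2–B3

Each bag holds 5 vertices, so the decomposition has width 4, which upper-bounds the treewidth. Conversely, {b, c, d, f, g} is a clique of size 5, and the vertices of any clique must share a bag in every tree decomposition; so some bag has ≥ 5 vertices and tw(G) ≥ 4. Combining the bounds, tw(G) = 4.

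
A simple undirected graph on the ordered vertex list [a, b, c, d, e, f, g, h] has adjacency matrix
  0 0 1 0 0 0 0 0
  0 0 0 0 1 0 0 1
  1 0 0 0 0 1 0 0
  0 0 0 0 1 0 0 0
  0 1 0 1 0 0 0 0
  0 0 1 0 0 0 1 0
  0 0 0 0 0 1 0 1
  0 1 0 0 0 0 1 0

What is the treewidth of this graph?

1

A width-1 tree decomposition is:
Bags: B1 = {d, e}  B2 = {b, e}  B3 = {b, h}  B4 = {g, h}  B5 = {f, g}  B6 = {c, f}  B7 = {a, c}
Tree: B1–B2, B2–B3, B3–B4, B4–B5, B5–B6, B6–B7
Each bag holds 2 vertices, so the decomposition has width 1, which upper-bounds the treewidth. Since G has at least one edge (e.g. d–e), it is not an edgeless graph, so tw(G) ≥ 1. Therefore the treewidth is 1.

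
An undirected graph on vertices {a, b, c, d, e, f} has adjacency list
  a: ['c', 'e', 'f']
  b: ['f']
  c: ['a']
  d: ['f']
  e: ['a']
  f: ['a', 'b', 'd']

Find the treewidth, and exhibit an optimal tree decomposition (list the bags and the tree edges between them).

Every bag has size at most 2, so the width is 2 − 1 = 1 and tw(G) ≤ 1. Any graph with an edge has treewidth ≥ 1, and G has the edge a–f. Combining the bounds, tw(G) = 1.

Treewidth 1.
One such decomposition:
Bags: B1 = {a, f}  B2 = {a, c}  B3 = {a, e}  B4 = {d, f}  B5 = {b, f}
Tree: B1–B2, B1–B3, B1–B4, B4–B5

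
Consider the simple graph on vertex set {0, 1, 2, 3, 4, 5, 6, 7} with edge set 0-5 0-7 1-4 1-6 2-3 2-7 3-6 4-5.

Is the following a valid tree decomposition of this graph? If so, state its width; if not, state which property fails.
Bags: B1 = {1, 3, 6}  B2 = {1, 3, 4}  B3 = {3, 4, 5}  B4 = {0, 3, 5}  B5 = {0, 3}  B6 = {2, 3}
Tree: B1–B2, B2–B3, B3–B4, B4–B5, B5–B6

No — vertex 7 appears in no bag.

A tree decomposition must satisfy three properties: every vertex lies in some bag; for every edge, both endpoints lie together in some bag; and for every vertex, the bags containing it form a connected subtree. Here vertex 7 appears in no bag, so the decomposition is invalid.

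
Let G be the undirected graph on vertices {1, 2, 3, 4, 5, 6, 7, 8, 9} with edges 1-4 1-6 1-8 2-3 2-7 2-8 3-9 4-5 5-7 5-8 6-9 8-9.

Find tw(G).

3

A width-3 tree decomposition is:
Bags: B1 = {1, 4, 6, 9}  B2 = {1, 4, 8, 9}  B3 = {4, 5, 8, 9}  B4 = {3, 5, 8, 9}  B5 = {2, 3, 5, 8}  B6 = {2, 3, 5, 7}
Tree: B1–B2, B2–B3, B3–B4, B4–B5, B5–B6
Each bag holds 4 vertices, so the decomposition has width 3, which upper-bounds the treewidth. For the lower bound: the 4 vertex sets {1,4,6}, {9}, {8}, {2,3,5,7} are disjoint, each induces a connected subgraph, and every pair is joined by at least one edge of G. Contracting each set to a single vertex therefore yields K_{4} as a minor, and since treewidth is minor-monotone, tw(G) ≥ tw(K_{4}) = 3. Therefore the treewidth is 3.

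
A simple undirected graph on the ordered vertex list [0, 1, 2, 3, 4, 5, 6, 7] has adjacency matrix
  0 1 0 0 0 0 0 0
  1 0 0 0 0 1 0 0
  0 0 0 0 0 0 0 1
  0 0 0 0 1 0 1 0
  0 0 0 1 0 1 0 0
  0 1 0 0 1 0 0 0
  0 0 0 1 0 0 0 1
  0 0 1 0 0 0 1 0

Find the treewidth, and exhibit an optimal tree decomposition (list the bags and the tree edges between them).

Treewidth 1.
Bags: B1 = {0, 1}  B2 = {1, 5}  B3 = {4, 5}  B4 = {3, 4}  B5 = {3, 6}  B6 = {6, 7}  B7 = {2, 7}
Tree: B1–B2, B2–B3, B3–B4, B4–B5, B5–B6, B6–B7

Each bag holds 2 vertices, so the decomposition has width 1, which upper-bounds the treewidth. Any graph with an edge has treewidth ≥ 1, and G has the edge 0–1. Therefore the treewidth is 1.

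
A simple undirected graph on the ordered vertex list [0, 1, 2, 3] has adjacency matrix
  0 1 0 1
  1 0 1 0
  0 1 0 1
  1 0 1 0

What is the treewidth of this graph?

2

A width-2 tree decomposition is:
Bags: B1 = {0, 1, 3}  B2 = {1, 2, 3}
Tree: B1–B2
Each bag holds 3 vertices, so the decomposition has width 2, which upper-bounds the treewidth. For the lower bound, G contains the cycle 1–0–3–2–1, so G is not a forest; only forests have treewidth ≤ 1, hence tw(G) ≥ 2. Combining the bounds, tw(G) = 2.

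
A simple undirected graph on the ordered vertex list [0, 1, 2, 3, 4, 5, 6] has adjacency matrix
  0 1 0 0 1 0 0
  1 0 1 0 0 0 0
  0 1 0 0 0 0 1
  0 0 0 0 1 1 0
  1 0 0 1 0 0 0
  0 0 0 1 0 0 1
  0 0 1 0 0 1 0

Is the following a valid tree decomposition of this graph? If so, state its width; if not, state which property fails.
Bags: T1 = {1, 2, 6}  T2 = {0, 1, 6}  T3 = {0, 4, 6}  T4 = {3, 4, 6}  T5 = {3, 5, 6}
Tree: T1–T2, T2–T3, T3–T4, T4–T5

Yes; width 2.

Checking the three conditions: (i) the bags cover all of {0, 1, 2, 3, 4, 5, 6}; (ii) for each edge, some bag contains both endpoints; (iii) the bags containing any fixed vertex form a subtree. All hold, so the decomposition is valid with width 3 − 1 = 2.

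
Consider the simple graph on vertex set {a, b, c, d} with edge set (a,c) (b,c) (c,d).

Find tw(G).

1

A width-1 tree decomposition is:
Bags: B1 = {b, c}  B2 = {c, d}  B3 = {a, c}
Tree: B1–B2, B2–B3
The largest bag has 2 vertices, giving width 1; this decomposition certifies tw(G) ≤ 1. Since G has at least one edge (e.g. c–b), it is not an edgeless graph, so tw(G) ≥ 1. Hence tw(G) = 1 exactly.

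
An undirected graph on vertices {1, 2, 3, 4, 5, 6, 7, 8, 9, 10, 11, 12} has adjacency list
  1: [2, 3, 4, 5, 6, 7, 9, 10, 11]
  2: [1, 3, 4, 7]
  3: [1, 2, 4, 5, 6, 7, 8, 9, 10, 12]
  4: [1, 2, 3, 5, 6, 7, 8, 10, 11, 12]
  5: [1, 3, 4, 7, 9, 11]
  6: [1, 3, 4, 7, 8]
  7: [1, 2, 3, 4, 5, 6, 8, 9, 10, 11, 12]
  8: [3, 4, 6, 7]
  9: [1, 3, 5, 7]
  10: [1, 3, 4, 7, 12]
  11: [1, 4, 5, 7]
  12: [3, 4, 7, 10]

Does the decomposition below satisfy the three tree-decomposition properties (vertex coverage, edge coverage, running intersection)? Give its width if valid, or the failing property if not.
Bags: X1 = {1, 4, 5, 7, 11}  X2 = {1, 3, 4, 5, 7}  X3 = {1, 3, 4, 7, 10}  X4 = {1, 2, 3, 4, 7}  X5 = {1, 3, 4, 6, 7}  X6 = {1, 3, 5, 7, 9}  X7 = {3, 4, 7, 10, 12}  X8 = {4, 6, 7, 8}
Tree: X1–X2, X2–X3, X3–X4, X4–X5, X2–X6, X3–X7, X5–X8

No — edge (3,8) lies in no bag.

A tree decomposition must satisfy three properties: every vertex lies in some bag; for every edge, both endpoints lie together in some bag; and for every vertex, the bags containing it form a connected subtree. Here edge (3,8) lies in no bag, so the decomposition is invalid.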